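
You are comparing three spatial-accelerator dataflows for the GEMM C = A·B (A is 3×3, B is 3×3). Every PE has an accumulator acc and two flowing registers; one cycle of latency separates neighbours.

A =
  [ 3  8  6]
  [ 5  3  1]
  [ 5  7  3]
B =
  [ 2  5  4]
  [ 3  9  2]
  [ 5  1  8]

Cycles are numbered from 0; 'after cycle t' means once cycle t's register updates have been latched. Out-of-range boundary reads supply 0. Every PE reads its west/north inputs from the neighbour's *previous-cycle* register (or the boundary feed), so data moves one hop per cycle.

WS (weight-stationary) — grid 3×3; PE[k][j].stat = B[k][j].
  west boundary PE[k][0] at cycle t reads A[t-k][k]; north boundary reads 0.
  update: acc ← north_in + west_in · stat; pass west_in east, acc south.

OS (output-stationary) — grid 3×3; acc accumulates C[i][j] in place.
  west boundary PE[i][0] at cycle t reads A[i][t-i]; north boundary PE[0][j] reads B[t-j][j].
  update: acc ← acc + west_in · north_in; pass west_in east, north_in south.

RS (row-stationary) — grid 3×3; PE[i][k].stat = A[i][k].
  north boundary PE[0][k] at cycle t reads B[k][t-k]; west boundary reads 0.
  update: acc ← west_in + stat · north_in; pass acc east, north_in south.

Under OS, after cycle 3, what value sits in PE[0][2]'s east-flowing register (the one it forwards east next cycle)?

register = 8

OS (3×3). Following PE[0][2] plus its west/north inputs:
  c0 r0c1: 0 / 0 / 0
  c0 r0c2: 0 / 0 / 0
  c1 r0c1: 15 / 3 / 5
  c1 r0c2: 0 / 0 / 0
  c2 r0c1: 87 / 8 / 9
  c2 r0c2: 12 / 3 / 4
  c3 r0c1: 93 / 6 / 1
  c3 r0c2: 28 / 8 / 2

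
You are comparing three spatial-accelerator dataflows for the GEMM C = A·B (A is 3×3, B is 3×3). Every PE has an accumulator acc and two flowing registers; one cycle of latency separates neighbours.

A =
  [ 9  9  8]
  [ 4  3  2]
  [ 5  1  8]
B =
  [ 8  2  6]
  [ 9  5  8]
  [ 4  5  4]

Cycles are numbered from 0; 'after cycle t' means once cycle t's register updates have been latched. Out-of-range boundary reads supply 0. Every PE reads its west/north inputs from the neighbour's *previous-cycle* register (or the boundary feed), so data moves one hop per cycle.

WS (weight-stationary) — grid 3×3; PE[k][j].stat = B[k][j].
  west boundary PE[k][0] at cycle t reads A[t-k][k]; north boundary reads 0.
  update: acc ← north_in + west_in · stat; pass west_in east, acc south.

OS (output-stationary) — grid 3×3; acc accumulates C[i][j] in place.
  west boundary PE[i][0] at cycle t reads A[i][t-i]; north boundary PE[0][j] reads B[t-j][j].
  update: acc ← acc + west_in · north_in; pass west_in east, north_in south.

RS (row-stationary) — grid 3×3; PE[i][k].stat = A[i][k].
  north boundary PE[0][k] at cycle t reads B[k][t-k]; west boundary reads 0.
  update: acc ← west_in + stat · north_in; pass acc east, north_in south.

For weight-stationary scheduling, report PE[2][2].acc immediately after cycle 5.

WS on a 3×3 grid — tracing PE[2][2] and its feeders:
  [0] (1,2) acc=0 (h:0 v:0)
  [0] (2,1) acc=0 (h:0 v:0)
  [0] (2,2) acc=0 (h:0 v:0)
  [1] (1,2) acc=0 (h:0 v:0)
  [1] (2,1) acc=0 (h:0 v:0)
  [1] (2,2) acc=0 (h:0 v:0)
  [2] (1,2) acc=0 (h:0 v:0)
  [2] (2,1) acc=0 (h:0 v:0)
  [2] (2,2) acc=0 (h:0 v:0)
  [3] (1,2) acc=126 (h:9 v:126)
  [3] (2,1) acc=103 (h:8 v:103)
  [3] (2,2) acc=0 (h:0 v:0)
  [4] (1,2) acc=48 (h:3 v:48)
  [4] (2,1) acc=33 (h:2 v:33)
  [4] (2,2) acc=158 (h:8 v:158)
  [5] (1,2) acc=38 (h:1 v:38)
  [5] (2,1) acc=55 (h:8 v:55)
  [5] (2,2) acc=56 (h:2 v:56)

PE[2][2].acc = 56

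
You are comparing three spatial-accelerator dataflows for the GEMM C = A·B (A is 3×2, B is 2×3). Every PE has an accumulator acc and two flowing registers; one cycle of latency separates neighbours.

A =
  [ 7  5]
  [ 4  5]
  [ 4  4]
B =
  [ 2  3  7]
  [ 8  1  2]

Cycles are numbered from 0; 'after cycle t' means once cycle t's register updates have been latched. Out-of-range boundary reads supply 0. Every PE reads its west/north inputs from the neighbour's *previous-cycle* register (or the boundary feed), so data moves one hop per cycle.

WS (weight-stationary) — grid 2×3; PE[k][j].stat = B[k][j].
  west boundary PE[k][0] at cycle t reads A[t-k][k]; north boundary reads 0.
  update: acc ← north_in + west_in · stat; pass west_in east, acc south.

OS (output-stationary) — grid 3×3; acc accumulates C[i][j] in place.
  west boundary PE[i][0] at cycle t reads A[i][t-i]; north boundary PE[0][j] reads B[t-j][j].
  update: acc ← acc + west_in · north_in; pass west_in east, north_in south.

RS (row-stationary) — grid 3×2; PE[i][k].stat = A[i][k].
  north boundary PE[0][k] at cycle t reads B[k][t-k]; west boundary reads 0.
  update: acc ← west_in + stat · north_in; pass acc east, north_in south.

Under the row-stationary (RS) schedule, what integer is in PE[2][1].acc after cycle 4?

PE[2][1].acc = 16

RS 3×2: PE[2][1] cycle-by-cycle (with neighbour feeds):
  0: (1,1).acc=0  regs=<0,0>
  0: (2,0).acc=0  regs=<0,0>
  0: (2,1).acc=0  regs=<0,0>
  1: (1,1).acc=0  regs=<0,0>
  1: (2,0).acc=0  regs=<0,0>
  1: (2,1).acc=0  regs=<0,0>
  2: (1,1).acc=48  regs=<48,8>
  2: (2,0).acc=8  regs=<8,2>
  2: (2,1).acc=0  regs=<0,0>
  3: (1,1).acc=17  regs=<17,1>
  3: (2,0).acc=12  regs=<12,3>
  3: (2,1).acc=40  regs=<40,8>
  4: (1,1).acc=38  regs=<38,2>
  4: (2,0).acc=28  regs=<28,7>
  4: (2,1).acc=16  regs=<16,1>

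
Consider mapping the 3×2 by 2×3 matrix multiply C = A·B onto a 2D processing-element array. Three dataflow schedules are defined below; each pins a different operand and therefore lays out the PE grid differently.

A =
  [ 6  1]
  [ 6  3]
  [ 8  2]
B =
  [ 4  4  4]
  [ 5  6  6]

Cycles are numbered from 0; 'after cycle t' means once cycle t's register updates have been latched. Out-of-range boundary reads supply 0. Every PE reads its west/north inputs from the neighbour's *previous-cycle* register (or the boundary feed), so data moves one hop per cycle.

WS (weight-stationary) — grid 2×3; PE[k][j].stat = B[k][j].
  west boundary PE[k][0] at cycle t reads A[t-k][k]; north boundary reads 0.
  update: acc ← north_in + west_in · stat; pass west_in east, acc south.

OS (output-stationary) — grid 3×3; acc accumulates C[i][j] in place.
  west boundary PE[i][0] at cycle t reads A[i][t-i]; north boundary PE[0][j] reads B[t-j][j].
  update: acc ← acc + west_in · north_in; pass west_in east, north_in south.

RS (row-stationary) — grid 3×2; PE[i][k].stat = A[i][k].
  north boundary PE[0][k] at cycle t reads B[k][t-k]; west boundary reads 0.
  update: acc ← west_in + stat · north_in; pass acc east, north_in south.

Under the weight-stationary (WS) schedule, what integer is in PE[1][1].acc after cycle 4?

PE[1][1].acc = 44

WS 2×3: PE[1][1] cycle-by-cycle (with neighbour feeds):
  [0] (0,1) acc=0 (h:0 v:0)
  [0] (1,0) acc=0 (h:0 v:0)
  [0] (1,1) acc=0 (h:0 v:0)
  [1] (0,1) acc=24 (h:6 v:24)
  [1] (1,0) acc=29 (h:1 v:29)
  [1] (1,1) acc=0 (h:0 v:0)
  [2] (0,1) acc=24 (h:6 v:24)
  [2] (1,0) acc=39 (h:3 v:39)
  [2] (1,1) acc=30 (h:1 v:30)
  [3] (0,1) acc=32 (h:8 v:32)
  [3] (1,0) acc=42 (h:2 v:42)
  [3] (1,1) acc=42 (h:3 v:42)
  [4] (0,1) acc=0 (h:0 v:0)
  [4] (1,0) acc=0 (h:0 v:0)
  [4] (1,1) acc=44 (h:2 v:44)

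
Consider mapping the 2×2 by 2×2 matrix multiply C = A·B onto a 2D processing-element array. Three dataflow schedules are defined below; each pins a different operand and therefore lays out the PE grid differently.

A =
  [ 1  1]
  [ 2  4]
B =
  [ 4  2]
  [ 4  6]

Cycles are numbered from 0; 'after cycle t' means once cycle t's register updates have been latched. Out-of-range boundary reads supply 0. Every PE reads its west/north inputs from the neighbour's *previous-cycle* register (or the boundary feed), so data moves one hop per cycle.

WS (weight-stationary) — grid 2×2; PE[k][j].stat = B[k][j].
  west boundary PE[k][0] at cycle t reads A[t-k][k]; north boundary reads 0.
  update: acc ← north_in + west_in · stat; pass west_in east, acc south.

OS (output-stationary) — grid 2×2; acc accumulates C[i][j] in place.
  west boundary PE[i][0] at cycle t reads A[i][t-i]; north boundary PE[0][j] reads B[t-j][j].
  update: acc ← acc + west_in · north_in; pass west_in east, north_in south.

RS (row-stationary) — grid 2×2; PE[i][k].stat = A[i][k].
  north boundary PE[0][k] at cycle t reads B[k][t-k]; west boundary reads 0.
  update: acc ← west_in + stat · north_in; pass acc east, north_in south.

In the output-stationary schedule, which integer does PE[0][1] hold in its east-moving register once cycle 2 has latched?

register = 1

OS (2×2). Following PE[0][1] plus its west/north inputs:
  after 0 — PE[0][0] acc=4, pass-E 1, pass-S 4
  after 0 — PE[0][1] acc=0, pass-E 0, pass-S 0
  after 1 — PE[0][0] acc=8, pass-E 1, pass-S 4
  after 1 — PE[0][1] acc=2, pass-E 1, pass-S 2
  after 2 — PE[0][0] acc=8, pass-E 0, pass-S 0
  after 2 — PE[0][1] acc=8, pass-E 1, pass-S 6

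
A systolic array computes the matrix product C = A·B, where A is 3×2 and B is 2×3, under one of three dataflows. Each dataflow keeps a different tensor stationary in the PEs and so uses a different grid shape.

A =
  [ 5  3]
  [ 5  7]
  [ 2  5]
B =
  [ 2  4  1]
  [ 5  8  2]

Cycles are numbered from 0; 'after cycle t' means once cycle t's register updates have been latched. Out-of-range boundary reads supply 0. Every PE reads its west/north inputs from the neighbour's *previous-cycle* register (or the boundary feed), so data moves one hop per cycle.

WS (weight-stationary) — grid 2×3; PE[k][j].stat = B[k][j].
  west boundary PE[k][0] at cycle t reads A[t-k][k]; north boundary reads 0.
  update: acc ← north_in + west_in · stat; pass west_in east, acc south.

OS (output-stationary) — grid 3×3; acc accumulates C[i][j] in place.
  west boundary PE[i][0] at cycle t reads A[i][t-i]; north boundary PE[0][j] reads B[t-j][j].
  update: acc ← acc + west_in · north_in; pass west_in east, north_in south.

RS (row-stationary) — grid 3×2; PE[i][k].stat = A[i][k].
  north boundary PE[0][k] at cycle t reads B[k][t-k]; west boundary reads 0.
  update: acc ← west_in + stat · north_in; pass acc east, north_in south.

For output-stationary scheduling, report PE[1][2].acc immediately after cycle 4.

OS on a 3×3 grid — tracing PE[1][2] and its feeders:
  c0 r0c2: 0 / 0 / 0
  c0 r1c1: 0 / 0 / 0
  c0 r1c2: 0 / 0 / 0
  c1 r0c2: 0 / 0 / 0
  c1 r1c1: 0 / 0 / 0
  c1 r1c2: 0 / 0 / 0
  c2 r0c2: 5 / 5 / 1
  c2 r1c1: 20 / 5 / 4
  c2 r1c2: 0 / 0 / 0
  c3 r0c2: 11 / 3 / 2
  c3 r1c1: 76 / 7 / 8
  c3 r1c2: 5 / 5 / 1
  c4 r0c2: 11 / 0 / 0
  c4 r1c1: 76 / 0 / 0
  c4 r1c2: 19 / 7 / 2

PE[1][2].acc = 19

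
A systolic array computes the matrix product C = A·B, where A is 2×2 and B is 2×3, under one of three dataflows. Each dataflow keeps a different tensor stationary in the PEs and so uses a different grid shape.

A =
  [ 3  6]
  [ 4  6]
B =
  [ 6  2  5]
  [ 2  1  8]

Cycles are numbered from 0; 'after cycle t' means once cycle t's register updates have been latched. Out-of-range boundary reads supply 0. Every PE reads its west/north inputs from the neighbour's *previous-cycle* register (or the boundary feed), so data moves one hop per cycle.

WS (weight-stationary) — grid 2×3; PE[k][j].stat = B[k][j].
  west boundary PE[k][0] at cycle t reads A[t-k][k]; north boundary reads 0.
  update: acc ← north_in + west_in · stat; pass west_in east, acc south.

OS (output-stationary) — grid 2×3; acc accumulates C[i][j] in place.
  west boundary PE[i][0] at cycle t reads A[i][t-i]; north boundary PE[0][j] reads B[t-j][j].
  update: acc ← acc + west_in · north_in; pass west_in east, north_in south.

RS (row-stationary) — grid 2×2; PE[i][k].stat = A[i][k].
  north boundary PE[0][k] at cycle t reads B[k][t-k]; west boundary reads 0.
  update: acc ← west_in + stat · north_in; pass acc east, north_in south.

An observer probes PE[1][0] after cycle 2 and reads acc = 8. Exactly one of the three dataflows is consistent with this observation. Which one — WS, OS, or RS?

dataflow = RS

WS [2×3] PE[1][0] across cycles:
  t=0 PE[1][0]: acc=0 h=0 v=0
  t=1 PE[1][0]: acc=30 h=6 v=30
  t=2 PE[1][0]: acc=36 h=6 v=36
OS [2×3] PE[1][0] across cycles:
  t=0 PE[1][0]: acc=0 h=0 v=0
  t=1 PE[1][0]: acc=24 h=4 v=6
  t=2 PE[1][0]: acc=36 h=6 v=2
RS [2×2] PE[1][0] across cycles:
  t=0 PE[1][0]: acc=0 h=0 v=0
  t=1 PE[1][0]: acc=24 h=24 v=6
  t=2 PE[1][0]: acc=8 h=8 v=2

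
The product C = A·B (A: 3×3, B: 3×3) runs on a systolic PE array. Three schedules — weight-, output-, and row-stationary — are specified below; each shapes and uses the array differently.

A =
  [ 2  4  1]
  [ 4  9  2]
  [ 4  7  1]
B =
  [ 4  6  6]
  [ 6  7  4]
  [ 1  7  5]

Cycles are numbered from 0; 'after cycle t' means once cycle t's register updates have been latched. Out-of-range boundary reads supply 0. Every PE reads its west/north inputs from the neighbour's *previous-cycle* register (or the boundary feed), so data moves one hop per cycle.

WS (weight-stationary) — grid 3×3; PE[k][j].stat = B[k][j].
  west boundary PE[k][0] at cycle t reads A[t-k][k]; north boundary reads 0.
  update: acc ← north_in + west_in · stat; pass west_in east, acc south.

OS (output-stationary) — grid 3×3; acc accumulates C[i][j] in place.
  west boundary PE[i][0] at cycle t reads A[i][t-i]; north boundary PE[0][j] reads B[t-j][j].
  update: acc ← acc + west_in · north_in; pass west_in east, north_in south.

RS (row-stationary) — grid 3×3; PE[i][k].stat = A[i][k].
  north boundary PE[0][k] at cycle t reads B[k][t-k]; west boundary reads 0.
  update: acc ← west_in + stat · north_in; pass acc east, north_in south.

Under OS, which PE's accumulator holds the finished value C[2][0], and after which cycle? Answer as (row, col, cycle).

OS — PE[2][0] is where C[2][0] collects:
  [0] (2,0) acc=0 (h:0 v:0)
  [1] (2,0) acc=0 (h:0 v:0)
  [2] (2,0) acc=16 (h:4 v:4)
  [3] (2,0) acc=58 (h:7 v:6)
  [4] (2,0) acc=59 (h:1 v:1)

(row, col, cycle) = (2, 0, 4)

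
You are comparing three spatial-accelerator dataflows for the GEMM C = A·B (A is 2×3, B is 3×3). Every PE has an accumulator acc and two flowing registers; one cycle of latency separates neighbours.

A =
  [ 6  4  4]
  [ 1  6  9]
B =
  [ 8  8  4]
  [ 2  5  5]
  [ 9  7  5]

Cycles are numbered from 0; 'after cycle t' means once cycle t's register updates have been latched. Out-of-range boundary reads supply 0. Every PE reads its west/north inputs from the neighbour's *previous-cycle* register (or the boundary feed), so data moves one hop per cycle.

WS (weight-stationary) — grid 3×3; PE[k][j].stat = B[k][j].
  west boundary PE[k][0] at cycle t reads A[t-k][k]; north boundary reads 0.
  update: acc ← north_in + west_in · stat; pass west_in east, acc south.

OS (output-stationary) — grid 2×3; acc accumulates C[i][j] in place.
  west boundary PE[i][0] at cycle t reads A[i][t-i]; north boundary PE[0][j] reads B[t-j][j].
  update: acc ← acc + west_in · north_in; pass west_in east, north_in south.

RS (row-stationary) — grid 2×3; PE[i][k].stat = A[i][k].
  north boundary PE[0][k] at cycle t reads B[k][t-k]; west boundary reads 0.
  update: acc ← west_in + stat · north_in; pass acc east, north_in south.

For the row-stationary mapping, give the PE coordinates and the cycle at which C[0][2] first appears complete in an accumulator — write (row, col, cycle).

(row, col, cycle) = (0, 2, 4)

RS — PE[0][2] is where C[0][2] collects:
  cycle 0: PE[0][2] → acc 0, east 0, south 0
  cycle 1: PE[0][2] → acc 0, east 0, south 0
  cycle 2: PE[0][2] → acc 92, east 92, south 9
  cycle 3: PE[0][2] → acc 96, east 96, south 7
  cycle 4: PE[0][2] → acc 64, east 64, south 5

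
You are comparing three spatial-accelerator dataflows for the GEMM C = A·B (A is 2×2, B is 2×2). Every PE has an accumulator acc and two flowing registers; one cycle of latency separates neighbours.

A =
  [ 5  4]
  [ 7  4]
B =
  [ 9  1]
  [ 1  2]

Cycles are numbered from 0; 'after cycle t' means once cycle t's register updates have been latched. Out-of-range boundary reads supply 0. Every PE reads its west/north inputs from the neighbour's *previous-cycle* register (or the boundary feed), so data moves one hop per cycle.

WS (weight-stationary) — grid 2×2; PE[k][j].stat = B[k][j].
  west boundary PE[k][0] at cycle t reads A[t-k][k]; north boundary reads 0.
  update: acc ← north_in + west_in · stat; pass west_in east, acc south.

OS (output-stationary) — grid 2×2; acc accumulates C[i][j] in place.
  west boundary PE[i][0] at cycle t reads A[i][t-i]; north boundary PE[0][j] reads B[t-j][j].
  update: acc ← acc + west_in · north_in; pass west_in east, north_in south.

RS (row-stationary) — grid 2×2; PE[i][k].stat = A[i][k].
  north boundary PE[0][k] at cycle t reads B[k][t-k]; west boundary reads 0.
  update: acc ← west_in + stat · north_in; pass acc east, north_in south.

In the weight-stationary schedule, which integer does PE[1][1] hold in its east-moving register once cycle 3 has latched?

WS on a 2×2 grid — tracing PE[1][1] and its feeders:
  [0] (0,1) acc=0 (h:0 v:0)
  [0] (1,0) acc=0 (h:0 v:0)
  [0] (1,1) acc=0 (h:0 v:0)
  [1] (0,1) acc=5 (h:5 v:5)
  [1] (1,0) acc=49 (h:4 v:49)
  [1] (1,1) acc=0 (h:0 v:0)
  [2] (0,1) acc=7 (h:7 v:7)
  [2] (1,0) acc=67 (h:4 v:67)
  [2] (1,1) acc=13 (h:4 v:13)
  [3] (0,1) acc=0 (h:0 v:0)
  [3] (1,0) acc=0 (h:0 v:0)
  [3] (1,1) acc=15 (h:4 v:15)

register = 4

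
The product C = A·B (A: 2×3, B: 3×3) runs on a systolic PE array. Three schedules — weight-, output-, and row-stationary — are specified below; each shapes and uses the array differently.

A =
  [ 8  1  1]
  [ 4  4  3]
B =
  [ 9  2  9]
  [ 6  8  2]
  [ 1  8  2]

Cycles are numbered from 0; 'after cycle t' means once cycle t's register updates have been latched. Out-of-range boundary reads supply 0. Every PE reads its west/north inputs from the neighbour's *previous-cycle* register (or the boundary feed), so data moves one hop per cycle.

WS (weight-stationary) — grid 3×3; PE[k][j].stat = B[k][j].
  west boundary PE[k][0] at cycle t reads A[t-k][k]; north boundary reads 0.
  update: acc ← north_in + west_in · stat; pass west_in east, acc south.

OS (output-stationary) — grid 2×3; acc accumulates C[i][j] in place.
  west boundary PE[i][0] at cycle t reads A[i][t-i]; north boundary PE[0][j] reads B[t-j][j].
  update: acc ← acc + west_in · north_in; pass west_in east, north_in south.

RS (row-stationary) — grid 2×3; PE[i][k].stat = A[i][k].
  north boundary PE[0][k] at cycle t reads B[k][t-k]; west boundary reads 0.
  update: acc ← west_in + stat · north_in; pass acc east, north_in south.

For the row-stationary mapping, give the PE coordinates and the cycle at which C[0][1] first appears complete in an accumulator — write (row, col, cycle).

(row, col, cycle) = (0, 2, 3)

RS — PE[0][2] is where C[0][1] collects:
  @0  [0,2]  acc 0  |  →0  ↓0
  @1  [0,2]  acc 0  |  →0  ↓0
  @2  [0,2]  acc 79  |  →79  ↓1
  @3  [0,2]  acc 32  |  →32  ↓8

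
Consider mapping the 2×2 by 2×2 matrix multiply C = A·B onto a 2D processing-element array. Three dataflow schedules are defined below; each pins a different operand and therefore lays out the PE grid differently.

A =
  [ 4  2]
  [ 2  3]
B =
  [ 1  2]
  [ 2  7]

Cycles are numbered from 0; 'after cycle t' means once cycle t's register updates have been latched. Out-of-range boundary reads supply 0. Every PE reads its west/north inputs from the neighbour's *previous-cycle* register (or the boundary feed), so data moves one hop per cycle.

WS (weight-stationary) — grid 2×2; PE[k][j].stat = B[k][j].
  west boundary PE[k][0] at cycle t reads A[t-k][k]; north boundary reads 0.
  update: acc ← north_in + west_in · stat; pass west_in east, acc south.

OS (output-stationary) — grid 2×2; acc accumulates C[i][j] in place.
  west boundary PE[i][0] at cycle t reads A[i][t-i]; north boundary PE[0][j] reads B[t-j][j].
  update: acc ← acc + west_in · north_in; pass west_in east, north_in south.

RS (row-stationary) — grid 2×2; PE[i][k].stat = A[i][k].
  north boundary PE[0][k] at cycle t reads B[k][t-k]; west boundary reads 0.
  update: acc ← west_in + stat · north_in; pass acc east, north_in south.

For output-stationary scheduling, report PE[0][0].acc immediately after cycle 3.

PE[0][0].acc = 8

OS (2×2). Following PE[0][0] plus its west/north inputs:
  [0] (0,0) acc=4 (h:4 v:1)
  [1] (0,0) acc=8 (h:2 v:2)
  [2] (0,0) acc=8 (h:0 v:0)
  [3] (0,0) acc=8 (h:0 v:0)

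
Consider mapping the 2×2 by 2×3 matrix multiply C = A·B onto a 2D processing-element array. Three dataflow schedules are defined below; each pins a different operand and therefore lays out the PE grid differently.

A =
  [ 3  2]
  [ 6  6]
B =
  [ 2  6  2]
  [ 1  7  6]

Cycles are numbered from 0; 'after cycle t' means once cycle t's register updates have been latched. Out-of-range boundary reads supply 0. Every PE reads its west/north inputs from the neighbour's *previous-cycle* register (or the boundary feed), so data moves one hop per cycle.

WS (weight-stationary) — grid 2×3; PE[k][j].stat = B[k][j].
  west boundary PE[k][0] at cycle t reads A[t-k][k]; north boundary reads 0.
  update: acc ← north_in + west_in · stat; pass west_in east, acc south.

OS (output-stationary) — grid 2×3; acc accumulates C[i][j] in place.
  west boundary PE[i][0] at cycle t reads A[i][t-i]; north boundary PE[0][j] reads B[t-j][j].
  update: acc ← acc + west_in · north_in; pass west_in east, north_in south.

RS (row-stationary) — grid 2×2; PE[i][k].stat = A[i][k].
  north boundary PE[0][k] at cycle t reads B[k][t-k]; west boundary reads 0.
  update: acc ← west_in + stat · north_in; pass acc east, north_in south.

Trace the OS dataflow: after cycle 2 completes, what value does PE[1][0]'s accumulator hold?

OS 2×3: PE[1][0] cycle-by-cycle (with neighbour feeds):
  [0] (0,0) acc=6 (h:3 v:2)
  [0] (1,0) acc=0 (h:0 v:0)
  [1] (0,0) acc=8 (h:2 v:1)
  [1] (1,0) acc=12 (h:6 v:2)
  [2] (0,0) acc=8 (h:0 v:0)
  [2] (1,0) acc=18 (h:6 v:1)

PE[1][0].acc = 18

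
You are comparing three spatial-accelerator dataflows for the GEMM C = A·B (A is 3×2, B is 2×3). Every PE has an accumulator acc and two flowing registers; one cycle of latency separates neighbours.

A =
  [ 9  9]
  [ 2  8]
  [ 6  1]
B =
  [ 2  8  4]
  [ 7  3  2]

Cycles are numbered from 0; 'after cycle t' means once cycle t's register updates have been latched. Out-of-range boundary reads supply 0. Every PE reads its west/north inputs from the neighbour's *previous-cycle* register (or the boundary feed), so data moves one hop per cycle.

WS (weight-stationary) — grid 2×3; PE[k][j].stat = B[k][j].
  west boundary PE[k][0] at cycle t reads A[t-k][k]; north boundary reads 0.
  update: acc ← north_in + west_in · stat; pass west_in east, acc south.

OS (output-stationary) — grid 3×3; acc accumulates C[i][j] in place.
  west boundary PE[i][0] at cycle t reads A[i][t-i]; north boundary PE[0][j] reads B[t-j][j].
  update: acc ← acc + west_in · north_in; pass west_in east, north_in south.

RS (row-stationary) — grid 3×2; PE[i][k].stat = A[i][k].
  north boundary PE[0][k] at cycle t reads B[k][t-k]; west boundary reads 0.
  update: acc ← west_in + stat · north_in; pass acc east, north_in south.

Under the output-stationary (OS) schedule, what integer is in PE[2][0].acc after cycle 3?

OS (3×3). Following PE[2][0] plus its west/north inputs:
  @0  [1,0]  acc 0  |  →0  ↓0
  @0  [2,0]  acc 0  |  →0  ↓0
  @1  [1,0]  acc 4  |  →2  ↓2
  @1  [2,0]  acc 0  |  →0  ↓0
  @2  [1,0]  acc 60  |  →8  ↓7
  @2  [2,0]  acc 12  |  →6  ↓2
  @3  [1,0]  acc 60  |  →0  ↓0
  @3  [2,0]  acc 19  |  →1  ↓7

PE[2][0].acc = 19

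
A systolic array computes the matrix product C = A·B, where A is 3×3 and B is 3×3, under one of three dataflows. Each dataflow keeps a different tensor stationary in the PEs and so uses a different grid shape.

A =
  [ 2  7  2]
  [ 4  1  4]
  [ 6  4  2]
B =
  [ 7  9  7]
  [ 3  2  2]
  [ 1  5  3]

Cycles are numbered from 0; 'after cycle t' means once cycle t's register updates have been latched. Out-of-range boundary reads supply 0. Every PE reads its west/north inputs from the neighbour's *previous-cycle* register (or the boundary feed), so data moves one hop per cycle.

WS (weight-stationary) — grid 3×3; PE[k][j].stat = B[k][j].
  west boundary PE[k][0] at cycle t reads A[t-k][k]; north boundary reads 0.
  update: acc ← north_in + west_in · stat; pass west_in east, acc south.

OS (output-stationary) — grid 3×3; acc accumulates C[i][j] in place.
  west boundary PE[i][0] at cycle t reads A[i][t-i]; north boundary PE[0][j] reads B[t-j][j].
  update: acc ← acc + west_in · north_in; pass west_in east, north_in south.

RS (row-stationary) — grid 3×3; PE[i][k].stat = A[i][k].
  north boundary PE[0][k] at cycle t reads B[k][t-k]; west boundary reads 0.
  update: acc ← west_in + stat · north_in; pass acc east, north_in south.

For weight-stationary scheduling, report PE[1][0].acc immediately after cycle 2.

PE[1][0].acc = 31

WS on a 3×3 grid — tracing PE[1][0] and its feeders:
  c0 r0c0: 14 / 2 / 14
  c0 r1c0: 0 / 0 / 0
  c1 r0c0: 28 / 4 / 28
  c1 r1c0: 35 / 7 / 35
  c2 r0c0: 42 / 6 / 42
  c2 r1c0: 31 / 1 / 31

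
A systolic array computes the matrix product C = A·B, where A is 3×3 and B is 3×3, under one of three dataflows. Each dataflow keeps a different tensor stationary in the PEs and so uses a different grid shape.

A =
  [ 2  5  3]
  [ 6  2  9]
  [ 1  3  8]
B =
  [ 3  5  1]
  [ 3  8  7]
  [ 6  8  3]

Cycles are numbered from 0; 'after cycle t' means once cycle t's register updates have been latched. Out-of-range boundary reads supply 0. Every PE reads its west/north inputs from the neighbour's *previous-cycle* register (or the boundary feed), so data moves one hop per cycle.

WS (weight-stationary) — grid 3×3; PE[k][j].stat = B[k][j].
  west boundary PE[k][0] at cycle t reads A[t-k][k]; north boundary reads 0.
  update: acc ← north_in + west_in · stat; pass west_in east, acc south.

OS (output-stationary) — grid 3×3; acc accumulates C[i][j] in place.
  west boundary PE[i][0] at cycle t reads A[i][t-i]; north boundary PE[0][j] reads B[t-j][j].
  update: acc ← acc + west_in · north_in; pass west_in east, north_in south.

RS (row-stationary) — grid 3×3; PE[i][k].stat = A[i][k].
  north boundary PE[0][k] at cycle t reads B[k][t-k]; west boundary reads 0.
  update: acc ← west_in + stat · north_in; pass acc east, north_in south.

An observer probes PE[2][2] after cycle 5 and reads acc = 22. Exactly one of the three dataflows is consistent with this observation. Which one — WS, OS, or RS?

dataflow = OS

WS [3×3] PE[2][2] across cycles:
  after 0 — PE[2][2] acc=0, pass-E 0, pass-S 0
  after 1 — PE[2][2] acc=0, pass-E 0, pass-S 0
  after 2 — PE[2][2] acc=0, pass-E 0, pass-S 0
  after 3 — PE[2][2] acc=0, pass-E 0, pass-S 0
  after 4 — PE[2][2] acc=46, pass-E 3, pass-S 46
  after 5 — PE[2][2] acc=47, pass-E 9, pass-S 47
OS [3×3] PE[2][2] across cycles:
  after 0 — PE[2][2] acc=0, pass-E 0, pass-S 0
  after 1 — PE[2][2] acc=0, pass-E 0, pass-S 0
  after 2 — PE[2][2] acc=0, pass-E 0, pass-S 0
  after 3 — PE[2][2] acc=0, pass-E 0, pass-S 0
  after 4 — PE[2][2] acc=1, pass-E 1, pass-S 1
  after 5 — PE[2][2] acc=22, pass-E 3, pass-S 7
RS [3×3] PE[2][2] across cycles:
  after 0 — PE[2][2] acc=0, pass-E 0, pass-S 0
  after 1 — PE[2][2] acc=0, pass-E 0, pass-S 0
  after 2 — PE[2][2] acc=0, pass-E 0, pass-S 0
  after 3 — PE[2][2] acc=0, pass-E 0, pass-S 0
  after 4 — PE[2][2] acc=60, pass-E 60, pass-S 6
  after 5 — PE[2][2] acc=93, pass-E 93, pass-S 8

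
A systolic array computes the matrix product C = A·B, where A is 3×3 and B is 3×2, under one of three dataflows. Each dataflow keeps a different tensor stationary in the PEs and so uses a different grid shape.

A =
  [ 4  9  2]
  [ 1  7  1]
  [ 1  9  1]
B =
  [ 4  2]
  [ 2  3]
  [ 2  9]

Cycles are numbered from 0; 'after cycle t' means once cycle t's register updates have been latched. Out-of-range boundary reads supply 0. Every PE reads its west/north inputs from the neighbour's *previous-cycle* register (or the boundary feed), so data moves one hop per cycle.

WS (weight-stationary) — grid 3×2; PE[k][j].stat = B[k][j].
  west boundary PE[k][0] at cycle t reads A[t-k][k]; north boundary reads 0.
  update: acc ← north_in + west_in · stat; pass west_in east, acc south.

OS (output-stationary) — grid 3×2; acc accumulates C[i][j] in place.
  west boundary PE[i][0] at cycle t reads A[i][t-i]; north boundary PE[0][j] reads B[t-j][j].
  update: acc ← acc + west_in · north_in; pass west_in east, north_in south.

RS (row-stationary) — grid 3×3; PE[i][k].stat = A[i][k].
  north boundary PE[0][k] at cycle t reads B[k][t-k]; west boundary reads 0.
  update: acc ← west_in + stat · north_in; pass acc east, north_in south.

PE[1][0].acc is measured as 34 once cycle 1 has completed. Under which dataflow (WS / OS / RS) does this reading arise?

WS (3×2 grid), PE[1][0]:
  after 0 — PE[1][0] acc=0, pass-E 0, pass-S 0
  after 1 — PE[1][0] acc=34, pass-E 9, pass-S 34
OS (3×2 grid), PE[1][0]:
  after 0 — PE[1][0] acc=0, pass-E 0, pass-S 0
  after 1 — PE[1][0] acc=4, pass-E 1, pass-S 4
RS (3×3 grid), PE[1][0]:
  after 0 — PE[1][0] acc=0, pass-E 0, pass-S 0
  after 1 — PE[1][0] acc=4, pass-E 4, pass-S 4

dataflow = WS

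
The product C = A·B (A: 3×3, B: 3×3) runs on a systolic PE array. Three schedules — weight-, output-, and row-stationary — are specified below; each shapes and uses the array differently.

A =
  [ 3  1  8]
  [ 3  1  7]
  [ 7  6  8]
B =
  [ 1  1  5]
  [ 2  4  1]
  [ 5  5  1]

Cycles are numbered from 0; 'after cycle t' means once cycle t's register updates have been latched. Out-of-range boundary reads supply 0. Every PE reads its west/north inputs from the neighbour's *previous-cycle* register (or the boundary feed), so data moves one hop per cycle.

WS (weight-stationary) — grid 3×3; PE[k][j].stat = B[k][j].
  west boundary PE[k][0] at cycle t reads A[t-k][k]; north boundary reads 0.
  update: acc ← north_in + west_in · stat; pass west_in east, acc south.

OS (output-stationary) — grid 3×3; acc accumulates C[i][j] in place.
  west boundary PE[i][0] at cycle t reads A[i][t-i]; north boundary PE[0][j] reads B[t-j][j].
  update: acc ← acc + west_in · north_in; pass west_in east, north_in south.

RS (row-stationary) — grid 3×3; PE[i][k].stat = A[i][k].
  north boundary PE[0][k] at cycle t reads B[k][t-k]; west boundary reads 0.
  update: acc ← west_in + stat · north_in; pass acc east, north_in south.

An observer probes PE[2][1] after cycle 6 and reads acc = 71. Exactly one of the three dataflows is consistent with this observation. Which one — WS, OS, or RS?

dataflow = OS

Under WS (3×3), PE[2][1]:
  @0  [2,1]  acc 0  |  →0  ↓0
  @1  [2,1]  acc 0  |  →0  ↓0
  @2  [2,1]  acc 0  |  →0  ↓0
  @3  [2,1]  acc 47  |  →8  ↓47
  @4  [2,1]  acc 42  |  →7  ↓42
  @5  [2,1]  acc 71  |  →8  ↓71
  @6  [2,1]  acc 0  |  →0  ↓0
Under OS (3×3), PE[2][1]:
  @0  [2,1]  acc 0  |  →0  ↓0
  @1  [2,1]  acc 0  |  →0  ↓0
  @2  [2,1]  acc 0  |  →0  ↓0
  @3  [2,1]  acc 7  |  →7  ↓1
  @4  [2,1]  acc 31  |  →6  ↓4
  @5  [2,1]  acc 71  |  →8  ↓5
  @6  [2,1]  acc 71  |  →0  ↓0
Under RS (3×3), PE[2][1]:
  @0  [2,1]  acc 0  |  →0  ↓0
  @1  [2,1]  acc 0  |  →0  ↓0
  @2  [2,1]  acc 0  |  →0  ↓0
  @3  [2,1]  acc 19  |  →19  ↓2
  @4  [2,1]  acc 31  |  →31  ↓4
  @5  [2,1]  acc 41  |  →41  ↓1
  @6  [2,1]  acc 0  |  →0  ↓0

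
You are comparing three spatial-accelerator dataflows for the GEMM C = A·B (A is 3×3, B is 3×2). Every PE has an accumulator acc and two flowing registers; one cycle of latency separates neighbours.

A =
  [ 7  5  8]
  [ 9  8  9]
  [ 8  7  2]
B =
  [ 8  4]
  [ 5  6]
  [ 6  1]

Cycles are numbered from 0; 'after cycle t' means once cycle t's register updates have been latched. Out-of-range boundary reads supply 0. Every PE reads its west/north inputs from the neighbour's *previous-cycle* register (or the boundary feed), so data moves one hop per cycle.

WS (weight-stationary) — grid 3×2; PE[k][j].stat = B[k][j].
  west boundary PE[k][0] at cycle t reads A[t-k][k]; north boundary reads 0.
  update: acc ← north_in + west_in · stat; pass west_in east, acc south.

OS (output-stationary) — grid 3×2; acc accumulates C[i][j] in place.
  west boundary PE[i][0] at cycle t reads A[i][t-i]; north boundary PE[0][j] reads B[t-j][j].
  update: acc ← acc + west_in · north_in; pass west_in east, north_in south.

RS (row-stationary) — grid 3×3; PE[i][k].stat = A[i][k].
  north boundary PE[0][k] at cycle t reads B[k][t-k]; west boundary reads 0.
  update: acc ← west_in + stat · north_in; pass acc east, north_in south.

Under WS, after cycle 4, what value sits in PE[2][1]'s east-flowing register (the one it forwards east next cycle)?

register = 9

WS (3×2). Following PE[2][1] plus its west/north inputs:
  0: (1,1).acc=0  regs=<0,0>
  0: (2,0).acc=0  regs=<0,0>
  0: (2,1).acc=0  regs=<0,0>
  1: (1,1).acc=0  regs=<0,0>
  1: (2,0).acc=0  regs=<0,0>
  1: (2,1).acc=0  regs=<0,0>
  2: (1,1).acc=58  regs=<5,58>
  2: (2,0).acc=129  regs=<8,129>
  2: (2,1).acc=0  regs=<0,0>
  3: (1,1).acc=84  regs=<8,84>
  3: (2,0).acc=166  regs=<9,166>
  3: (2,1).acc=66  regs=<8,66>
  4: (1,1).acc=74  regs=<7,74>
  4: (2,0).acc=111  regs=<2,111>
  4: (2,1).acc=93  regs=<9,93>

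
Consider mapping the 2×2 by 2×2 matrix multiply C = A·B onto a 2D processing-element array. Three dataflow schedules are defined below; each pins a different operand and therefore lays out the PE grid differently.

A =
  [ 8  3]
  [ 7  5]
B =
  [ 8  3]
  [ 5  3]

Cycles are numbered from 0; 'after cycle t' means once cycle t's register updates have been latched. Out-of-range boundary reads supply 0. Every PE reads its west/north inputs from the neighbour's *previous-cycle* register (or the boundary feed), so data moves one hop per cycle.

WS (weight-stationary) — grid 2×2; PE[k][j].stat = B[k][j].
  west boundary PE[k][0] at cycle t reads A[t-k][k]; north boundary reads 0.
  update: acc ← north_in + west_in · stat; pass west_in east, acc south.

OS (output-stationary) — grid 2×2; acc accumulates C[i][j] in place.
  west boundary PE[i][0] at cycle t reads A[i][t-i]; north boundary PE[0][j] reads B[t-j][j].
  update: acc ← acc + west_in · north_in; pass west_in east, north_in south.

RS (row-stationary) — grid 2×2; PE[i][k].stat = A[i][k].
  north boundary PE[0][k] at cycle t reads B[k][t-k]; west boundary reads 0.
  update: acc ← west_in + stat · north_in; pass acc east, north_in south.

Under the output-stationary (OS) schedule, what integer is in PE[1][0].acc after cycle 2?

OS (2×2). Following PE[1][0] plus its west/north inputs:
  step 0 · PE0,0: acc=64; fwd→8 fwd↓8
  step 0 · PE1,0: acc=0; fwd→0 fwd↓0
  step 1 · PE0,0: acc=79; fwd→3 fwd↓5
  step 1 · PE1,0: acc=56; fwd→7 fwd↓8
  step 2 · PE0,0: acc=79; fwd→0 fwd↓0
  step 2 · PE1,0: acc=81; fwd→5 fwd↓5

PE[1][0].acc = 81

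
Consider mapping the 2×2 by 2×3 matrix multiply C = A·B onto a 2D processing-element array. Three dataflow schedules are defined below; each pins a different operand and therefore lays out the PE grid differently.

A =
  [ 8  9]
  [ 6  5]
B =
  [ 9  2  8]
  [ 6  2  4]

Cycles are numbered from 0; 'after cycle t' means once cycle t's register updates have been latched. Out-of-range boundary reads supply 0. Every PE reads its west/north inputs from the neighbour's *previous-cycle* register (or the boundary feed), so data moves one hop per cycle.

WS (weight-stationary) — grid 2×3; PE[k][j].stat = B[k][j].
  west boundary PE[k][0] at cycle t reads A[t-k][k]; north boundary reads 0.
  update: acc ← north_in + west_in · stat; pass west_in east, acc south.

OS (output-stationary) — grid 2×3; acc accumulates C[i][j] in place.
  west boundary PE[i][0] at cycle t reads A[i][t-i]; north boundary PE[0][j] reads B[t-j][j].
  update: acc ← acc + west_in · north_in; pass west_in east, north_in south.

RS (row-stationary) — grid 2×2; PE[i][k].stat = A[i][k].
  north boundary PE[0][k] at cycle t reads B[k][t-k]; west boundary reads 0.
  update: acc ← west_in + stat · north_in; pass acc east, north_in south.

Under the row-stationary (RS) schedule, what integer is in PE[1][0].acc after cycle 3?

PE[1][0].acc = 48

RS 2×2: PE[1][0] cycle-by-cycle (with neighbour feeds):
  after 0 — PE[0][0] acc=72, pass-E 72, pass-S 9
  after 0 — PE[1][0] acc=0, pass-E 0, pass-S 0
  after 1 — PE[0][0] acc=16, pass-E 16, pass-S 2
  after 1 — PE[1][0] acc=54, pass-E 54, pass-S 9
  after 2 — PE[0][0] acc=64, pass-E 64, pass-S 8
  after 2 — PE[1][0] acc=12, pass-E 12, pass-S 2
  after 3 — PE[0][0] acc=0, pass-E 0, pass-S 0
  after 3 — PE[1][0] acc=48, pass-E 48, pass-S 8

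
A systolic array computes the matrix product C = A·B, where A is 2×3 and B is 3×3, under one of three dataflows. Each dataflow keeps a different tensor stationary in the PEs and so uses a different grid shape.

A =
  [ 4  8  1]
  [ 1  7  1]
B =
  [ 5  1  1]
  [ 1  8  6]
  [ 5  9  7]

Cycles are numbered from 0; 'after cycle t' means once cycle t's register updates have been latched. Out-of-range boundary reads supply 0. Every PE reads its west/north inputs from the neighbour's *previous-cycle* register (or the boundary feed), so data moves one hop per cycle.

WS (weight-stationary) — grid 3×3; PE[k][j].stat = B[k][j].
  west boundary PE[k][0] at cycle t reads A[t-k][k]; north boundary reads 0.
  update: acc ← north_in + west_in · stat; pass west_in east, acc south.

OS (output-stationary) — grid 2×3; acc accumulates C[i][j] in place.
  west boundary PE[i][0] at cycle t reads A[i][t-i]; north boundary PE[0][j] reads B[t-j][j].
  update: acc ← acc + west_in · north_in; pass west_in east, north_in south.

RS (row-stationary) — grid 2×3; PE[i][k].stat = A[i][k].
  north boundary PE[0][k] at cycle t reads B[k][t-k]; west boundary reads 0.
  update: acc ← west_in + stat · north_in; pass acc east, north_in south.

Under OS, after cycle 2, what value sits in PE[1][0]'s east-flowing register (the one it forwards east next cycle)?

register = 7

OS (2×3). Following PE[1][0] plus its west/north inputs:
  cycle 0: PE[0][0] → acc 20, east 4, south 5
  cycle 0: PE[1][0] → acc 0, east 0, south 0
  cycle 1: PE[0][0] → acc 28, east 8, south 1
  cycle 1: PE[1][0] → acc 5, east 1, south 5
  cycle 2: PE[0][0] → acc 33, east 1, south 5
  cycle 2: PE[1][0] → acc 12, east 7, south 1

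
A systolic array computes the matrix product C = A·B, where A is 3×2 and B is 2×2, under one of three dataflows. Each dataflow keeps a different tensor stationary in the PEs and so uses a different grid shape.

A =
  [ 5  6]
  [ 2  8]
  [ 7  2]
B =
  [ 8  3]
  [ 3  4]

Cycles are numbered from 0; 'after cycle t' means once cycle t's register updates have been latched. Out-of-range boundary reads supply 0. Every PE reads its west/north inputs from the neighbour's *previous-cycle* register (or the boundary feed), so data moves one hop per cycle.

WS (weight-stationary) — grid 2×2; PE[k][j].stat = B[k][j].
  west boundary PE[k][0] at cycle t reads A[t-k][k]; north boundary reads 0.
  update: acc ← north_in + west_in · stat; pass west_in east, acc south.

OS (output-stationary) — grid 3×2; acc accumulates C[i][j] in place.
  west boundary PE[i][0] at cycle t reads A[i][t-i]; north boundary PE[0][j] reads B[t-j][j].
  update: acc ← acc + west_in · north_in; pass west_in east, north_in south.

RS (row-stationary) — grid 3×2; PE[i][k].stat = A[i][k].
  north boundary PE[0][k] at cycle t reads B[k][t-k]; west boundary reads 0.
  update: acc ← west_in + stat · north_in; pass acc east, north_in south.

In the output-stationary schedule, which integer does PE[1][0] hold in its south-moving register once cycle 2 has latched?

register = 3

Tracing OS — 3×2 array, target PE[1][0]:
  @0  [0,0]  acc 40  |  →5  ↓8
  @0  [1,0]  acc 0  |  →0  ↓0
  @1  [0,0]  acc 58  |  →6  ↓3
  @1  [1,0]  acc 16  |  →2  ↓8
  @2  [0,0]  acc 58  |  →0  ↓0
  @2  [1,0]  acc 40  |  →8  ↓3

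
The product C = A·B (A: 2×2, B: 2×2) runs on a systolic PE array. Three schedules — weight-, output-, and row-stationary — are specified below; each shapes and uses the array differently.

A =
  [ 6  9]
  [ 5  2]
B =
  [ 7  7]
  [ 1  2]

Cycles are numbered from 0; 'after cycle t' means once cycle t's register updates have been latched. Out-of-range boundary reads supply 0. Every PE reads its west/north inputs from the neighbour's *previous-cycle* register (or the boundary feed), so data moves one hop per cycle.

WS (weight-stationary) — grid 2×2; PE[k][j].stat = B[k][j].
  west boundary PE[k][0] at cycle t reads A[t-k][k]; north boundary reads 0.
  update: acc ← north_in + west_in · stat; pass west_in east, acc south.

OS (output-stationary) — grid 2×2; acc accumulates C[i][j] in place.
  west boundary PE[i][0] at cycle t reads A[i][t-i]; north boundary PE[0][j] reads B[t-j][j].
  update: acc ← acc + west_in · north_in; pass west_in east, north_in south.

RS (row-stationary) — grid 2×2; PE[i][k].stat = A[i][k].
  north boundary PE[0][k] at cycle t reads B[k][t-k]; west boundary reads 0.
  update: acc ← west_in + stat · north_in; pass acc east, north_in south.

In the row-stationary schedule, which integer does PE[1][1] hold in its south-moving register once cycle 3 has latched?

RS 2×2: PE[1][1] cycle-by-cycle (with neighbour feeds):
  cycle 0: PE[0][1] → acc 0, east 0, south 0
  cycle 0: PE[1][0] → acc 0, east 0, south 0
  cycle 0: PE[1][1] → acc 0, east 0, south 0
  cycle 1: PE[0][1] → acc 51, east 51, south 1
  cycle 1: PE[1][0] → acc 35, east 35, south 7
  cycle 1: PE[1][1] → acc 0, east 0, south 0
  cycle 2: PE[0][1] → acc 60, east 60, south 2
  cycle 2: PE[1][0] → acc 35, east 35, south 7
  cycle 2: PE[1][1] → acc 37, east 37, south 1
  cycle 3: PE[0][1] → acc 0, east 0, south 0
  cycle 3: PE[1][0] → acc 0, east 0, south 0
  cycle 3: PE[1][1] → acc 39, east 39, south 2

register = 2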